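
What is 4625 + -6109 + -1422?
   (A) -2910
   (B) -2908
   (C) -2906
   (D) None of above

First: 4625 + -6109 = -1484
Then: -1484 + -1422 = -2906
C) -2906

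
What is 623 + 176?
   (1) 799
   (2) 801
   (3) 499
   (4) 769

623 + 176 = 799
1) 799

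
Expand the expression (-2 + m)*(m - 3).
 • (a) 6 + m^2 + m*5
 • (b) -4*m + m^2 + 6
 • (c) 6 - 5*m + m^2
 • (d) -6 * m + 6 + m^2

Expanding (-2 + m)*(m - 3):
= 6 - 5*m + m^2
c) 6 - 5*m + m^2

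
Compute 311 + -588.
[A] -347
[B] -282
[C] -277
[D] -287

311 + -588 = -277
C) -277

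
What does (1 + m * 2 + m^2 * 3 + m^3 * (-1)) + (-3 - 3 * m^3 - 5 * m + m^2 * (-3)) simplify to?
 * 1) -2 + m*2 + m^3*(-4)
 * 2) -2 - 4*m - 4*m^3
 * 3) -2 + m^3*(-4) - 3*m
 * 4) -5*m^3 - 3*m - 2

Adding the polynomials and combining like terms:
(1 + m*2 + m^2*3 + m^3*(-1)) + (-3 - 3*m^3 - 5*m + m^2*(-3))
= -2 + m^3*(-4) - 3*m
3) -2 + m^3*(-4) - 3*m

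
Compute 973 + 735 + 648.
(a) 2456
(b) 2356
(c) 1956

First: 973 + 735 = 1708
Then: 1708 + 648 = 2356
b) 2356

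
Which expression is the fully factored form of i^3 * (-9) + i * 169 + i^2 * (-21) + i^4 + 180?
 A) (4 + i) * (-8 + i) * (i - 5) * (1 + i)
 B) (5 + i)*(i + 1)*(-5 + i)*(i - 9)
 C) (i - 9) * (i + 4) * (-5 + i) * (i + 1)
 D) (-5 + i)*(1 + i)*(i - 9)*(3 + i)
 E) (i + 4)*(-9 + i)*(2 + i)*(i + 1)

We need to factor i^3 * (-9) + i * 169 + i^2 * (-21) + i^4 + 180.
The factored form is (i - 9) * (i + 4) * (-5 + i) * (i + 1).
C) (i - 9) * (i + 4) * (-5 + i) * (i + 1)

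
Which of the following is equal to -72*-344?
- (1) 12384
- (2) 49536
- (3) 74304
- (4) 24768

-72 * -344 = 24768
4) 24768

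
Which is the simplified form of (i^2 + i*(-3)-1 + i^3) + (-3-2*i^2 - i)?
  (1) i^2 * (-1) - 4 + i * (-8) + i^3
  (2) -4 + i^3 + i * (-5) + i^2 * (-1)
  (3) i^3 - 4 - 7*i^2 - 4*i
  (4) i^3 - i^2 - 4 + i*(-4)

Adding the polynomials and combining like terms:
(i^2 + i*(-3) - 1 + i^3) + (-3 - 2*i^2 - i)
= i^3 - i^2 - 4 + i*(-4)
4) i^3 - i^2 - 4 + i*(-4)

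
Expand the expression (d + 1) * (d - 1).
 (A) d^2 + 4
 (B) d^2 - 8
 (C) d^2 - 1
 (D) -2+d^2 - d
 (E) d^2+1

Expanding (d + 1) * (d - 1):
= d^2 - 1
C) d^2 - 1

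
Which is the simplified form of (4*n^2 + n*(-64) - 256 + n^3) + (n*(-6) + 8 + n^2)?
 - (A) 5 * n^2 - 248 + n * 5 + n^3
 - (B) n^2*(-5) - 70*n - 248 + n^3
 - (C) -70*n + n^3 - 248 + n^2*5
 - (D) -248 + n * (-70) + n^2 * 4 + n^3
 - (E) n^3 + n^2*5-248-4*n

Adding the polynomials and combining like terms:
(4*n^2 + n*(-64) - 256 + n^3) + (n*(-6) + 8 + n^2)
= -70*n + n^3 - 248 + n^2*5
C) -70*n + n^3 - 248 + n^2*5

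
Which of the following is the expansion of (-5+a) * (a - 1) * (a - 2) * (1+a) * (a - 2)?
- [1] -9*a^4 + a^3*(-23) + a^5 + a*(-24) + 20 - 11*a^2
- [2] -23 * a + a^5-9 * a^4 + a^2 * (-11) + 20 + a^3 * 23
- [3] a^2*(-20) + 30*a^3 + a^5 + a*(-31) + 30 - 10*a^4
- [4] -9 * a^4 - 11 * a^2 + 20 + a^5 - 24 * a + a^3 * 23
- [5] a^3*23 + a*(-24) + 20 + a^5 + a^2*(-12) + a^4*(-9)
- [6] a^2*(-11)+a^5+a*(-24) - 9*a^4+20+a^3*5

Expanding (-5+a) * (a - 1) * (a - 2) * (1+a) * (a - 2):
= -9 * a^4 - 11 * a^2 + 20 + a^5 - 24 * a + a^3 * 23
4) -9 * a^4 - 11 * a^2 + 20 + a^5 - 24 * a + a^3 * 23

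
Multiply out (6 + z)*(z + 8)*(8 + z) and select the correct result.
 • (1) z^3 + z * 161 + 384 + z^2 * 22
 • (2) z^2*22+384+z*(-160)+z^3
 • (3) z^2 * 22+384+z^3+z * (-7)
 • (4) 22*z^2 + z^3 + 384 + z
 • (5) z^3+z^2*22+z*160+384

Expanding (6 + z)*(z + 8)*(8 + z):
= z^3+z^2*22+z*160+384
5) z^3+z^2*22+z*160+384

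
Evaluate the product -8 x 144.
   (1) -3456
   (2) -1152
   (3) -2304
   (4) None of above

-8 * 144 = -1152
2) -1152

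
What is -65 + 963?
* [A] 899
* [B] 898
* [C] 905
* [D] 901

-65 + 963 = 898
B) 898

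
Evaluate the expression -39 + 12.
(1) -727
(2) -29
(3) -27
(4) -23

-39 + 12 = -27
3) -27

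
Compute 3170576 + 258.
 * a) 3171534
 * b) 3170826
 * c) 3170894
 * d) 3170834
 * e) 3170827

3170576 + 258 = 3170834
d) 3170834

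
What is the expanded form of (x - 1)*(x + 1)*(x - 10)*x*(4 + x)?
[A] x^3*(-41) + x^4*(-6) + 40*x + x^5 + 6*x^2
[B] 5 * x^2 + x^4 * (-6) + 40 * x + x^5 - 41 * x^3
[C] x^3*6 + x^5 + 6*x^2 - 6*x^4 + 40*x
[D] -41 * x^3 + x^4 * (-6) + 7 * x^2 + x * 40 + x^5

Expanding (x - 1)*(x + 1)*(x - 10)*x*(4 + x):
= x^3*(-41) + x^4*(-6) + 40*x + x^5 + 6*x^2
A) x^3*(-41) + x^4*(-6) + 40*x + x^5 + 6*x^2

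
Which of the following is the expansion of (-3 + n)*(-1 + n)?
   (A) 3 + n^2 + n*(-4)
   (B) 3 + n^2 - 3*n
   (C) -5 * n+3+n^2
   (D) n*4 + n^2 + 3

Expanding (-3 + n)*(-1 + n):
= 3 + n^2 + n*(-4)
A) 3 + n^2 + n*(-4)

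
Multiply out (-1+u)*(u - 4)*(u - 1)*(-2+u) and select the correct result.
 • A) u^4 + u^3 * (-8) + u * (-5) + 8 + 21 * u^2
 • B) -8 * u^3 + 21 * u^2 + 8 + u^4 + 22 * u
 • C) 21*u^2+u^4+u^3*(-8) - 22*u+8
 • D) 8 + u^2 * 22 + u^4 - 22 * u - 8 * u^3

Expanding (-1+u)*(u - 4)*(u - 1)*(-2+u):
= 21*u^2+u^4+u^3*(-8) - 22*u+8
C) 21*u^2+u^4+u^3*(-8) - 22*u+8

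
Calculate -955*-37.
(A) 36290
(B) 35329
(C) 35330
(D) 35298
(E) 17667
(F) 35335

-955 * -37 = 35335
F) 35335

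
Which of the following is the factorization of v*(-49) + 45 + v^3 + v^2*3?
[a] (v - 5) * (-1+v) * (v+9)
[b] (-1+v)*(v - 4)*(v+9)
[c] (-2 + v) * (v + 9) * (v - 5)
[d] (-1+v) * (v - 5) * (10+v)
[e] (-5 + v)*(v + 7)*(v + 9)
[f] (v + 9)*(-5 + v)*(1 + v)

We need to factor v*(-49) + 45 + v^3 + v^2*3.
The factored form is (v - 5) * (-1+v) * (v+9).
a) (v - 5) * (-1+v) * (v+9)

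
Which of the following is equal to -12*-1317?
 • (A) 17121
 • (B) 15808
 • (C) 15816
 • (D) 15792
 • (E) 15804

-12 * -1317 = 15804
E) 15804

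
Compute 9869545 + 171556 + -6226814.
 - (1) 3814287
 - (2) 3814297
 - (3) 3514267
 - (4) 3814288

First: 9869545 + 171556 = 10041101
Then: 10041101 + -6226814 = 3814287
1) 3814287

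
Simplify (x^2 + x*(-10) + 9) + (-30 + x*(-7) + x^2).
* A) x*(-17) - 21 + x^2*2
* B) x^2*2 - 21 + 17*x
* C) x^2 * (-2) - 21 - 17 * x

Adding the polynomials and combining like terms:
(x^2 + x*(-10) + 9) + (-30 + x*(-7) + x^2)
= x*(-17) - 21 + x^2*2
A) x*(-17) - 21 + x^2*2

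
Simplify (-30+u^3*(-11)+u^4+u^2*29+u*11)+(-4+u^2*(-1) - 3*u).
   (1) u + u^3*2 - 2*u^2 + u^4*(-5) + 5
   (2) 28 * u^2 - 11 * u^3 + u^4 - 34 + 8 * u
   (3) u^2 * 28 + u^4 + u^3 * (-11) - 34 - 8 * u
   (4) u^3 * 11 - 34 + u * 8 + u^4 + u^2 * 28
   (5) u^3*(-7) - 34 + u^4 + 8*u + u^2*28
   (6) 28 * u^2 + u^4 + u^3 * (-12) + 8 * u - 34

Adding the polynomials and combining like terms:
(-30 + u^3*(-11) + u^4 + u^2*29 + u*11) + (-4 + u^2*(-1) - 3*u)
= 28 * u^2 - 11 * u^3 + u^4 - 34 + 8 * u
2) 28 * u^2 - 11 * u^3 + u^4 - 34 + 8 * u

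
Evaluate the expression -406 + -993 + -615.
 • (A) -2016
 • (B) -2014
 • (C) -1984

First: -406 + -993 = -1399
Then: -1399 + -615 = -2014
B) -2014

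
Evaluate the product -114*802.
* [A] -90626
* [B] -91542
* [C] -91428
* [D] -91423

-114 * 802 = -91428
C) -91428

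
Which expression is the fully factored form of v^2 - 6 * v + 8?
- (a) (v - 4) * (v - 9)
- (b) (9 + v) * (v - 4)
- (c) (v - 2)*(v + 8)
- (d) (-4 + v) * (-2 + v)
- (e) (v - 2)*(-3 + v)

We need to factor v^2 - 6 * v + 8.
The factored form is (-4 + v) * (-2 + v).
d) (-4 + v) * (-2 + v)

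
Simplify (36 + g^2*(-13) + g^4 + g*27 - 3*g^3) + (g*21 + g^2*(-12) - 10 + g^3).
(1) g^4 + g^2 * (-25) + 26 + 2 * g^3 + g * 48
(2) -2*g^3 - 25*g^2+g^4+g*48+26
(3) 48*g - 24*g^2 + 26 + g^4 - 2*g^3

Adding the polynomials and combining like terms:
(36 + g^2*(-13) + g^4 + g*27 - 3*g^3) + (g*21 + g^2*(-12) - 10 + g^3)
= -2*g^3 - 25*g^2+g^4+g*48+26
2) -2*g^3 - 25*g^2+g^4+g*48+26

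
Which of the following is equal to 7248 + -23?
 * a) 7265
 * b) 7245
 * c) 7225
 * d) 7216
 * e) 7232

7248 + -23 = 7225
c) 7225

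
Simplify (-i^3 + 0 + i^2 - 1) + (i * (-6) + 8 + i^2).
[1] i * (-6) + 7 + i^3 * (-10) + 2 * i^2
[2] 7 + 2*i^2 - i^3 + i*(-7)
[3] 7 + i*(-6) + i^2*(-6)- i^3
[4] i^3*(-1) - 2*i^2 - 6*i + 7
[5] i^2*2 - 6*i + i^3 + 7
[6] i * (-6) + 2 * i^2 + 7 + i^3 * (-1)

Adding the polynomials and combining like terms:
(-i^3 + 0 + i^2 - 1) + (i*(-6) + 8 + i^2)
= i * (-6) + 2 * i^2 + 7 + i^3 * (-1)
6) i * (-6) + 2 * i^2 + 7 + i^3 * (-1)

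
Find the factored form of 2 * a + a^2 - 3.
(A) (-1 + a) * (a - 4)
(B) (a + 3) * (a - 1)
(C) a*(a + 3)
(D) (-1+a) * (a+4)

We need to factor 2 * a + a^2 - 3.
The factored form is (a + 3) * (a - 1).
B) (a + 3) * (a - 1)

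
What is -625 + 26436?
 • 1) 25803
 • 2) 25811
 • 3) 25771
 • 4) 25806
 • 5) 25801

-625 + 26436 = 25811
2) 25811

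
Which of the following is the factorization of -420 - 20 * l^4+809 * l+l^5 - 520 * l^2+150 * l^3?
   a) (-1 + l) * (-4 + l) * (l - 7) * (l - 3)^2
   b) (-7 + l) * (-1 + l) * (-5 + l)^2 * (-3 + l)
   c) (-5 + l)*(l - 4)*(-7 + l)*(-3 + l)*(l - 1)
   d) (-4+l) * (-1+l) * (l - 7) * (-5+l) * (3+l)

We need to factor -420 - 20 * l^4+809 * l+l^5 - 520 * l^2+150 * l^3.
The factored form is (-5 + l)*(l - 4)*(-7 + l)*(-3 + l)*(l - 1).
c) (-5 + l)*(l - 4)*(-7 + l)*(-3 + l)*(l - 1)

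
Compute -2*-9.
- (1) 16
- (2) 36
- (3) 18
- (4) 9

-2 * -9 = 18
3) 18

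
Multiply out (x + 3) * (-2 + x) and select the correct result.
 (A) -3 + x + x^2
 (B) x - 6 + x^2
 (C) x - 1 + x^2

Expanding (x + 3) * (-2 + x):
= x - 6 + x^2
B) x - 6 + x^2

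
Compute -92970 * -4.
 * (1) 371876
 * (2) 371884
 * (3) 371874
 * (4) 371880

-92970 * -4 = 371880
4) 371880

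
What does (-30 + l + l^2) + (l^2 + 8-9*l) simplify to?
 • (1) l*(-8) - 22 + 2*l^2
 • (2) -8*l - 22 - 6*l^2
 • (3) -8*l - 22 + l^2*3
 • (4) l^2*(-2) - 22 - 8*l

Adding the polynomials and combining like terms:
(-30 + l + l^2) + (l^2 + 8 - 9*l)
= l*(-8) - 22 + 2*l^2
1) l*(-8) - 22 + 2*l^2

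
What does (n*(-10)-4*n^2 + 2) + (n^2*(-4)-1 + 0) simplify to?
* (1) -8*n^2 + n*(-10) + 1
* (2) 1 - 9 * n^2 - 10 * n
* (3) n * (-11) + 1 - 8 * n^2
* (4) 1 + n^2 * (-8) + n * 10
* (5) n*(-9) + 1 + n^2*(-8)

Adding the polynomials and combining like terms:
(n*(-10) - 4*n^2 + 2) + (n^2*(-4) - 1 + 0)
= -8*n^2 + n*(-10) + 1
1) -8*n^2 + n*(-10) + 1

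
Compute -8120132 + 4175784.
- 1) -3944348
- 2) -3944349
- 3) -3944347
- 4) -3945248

-8120132 + 4175784 = -3944348
1) -3944348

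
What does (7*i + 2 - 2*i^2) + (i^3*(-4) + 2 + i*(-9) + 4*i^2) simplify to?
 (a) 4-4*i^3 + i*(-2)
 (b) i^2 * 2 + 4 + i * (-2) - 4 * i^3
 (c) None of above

Adding the polynomials and combining like terms:
(7*i + 2 - 2*i^2) + (i^3*(-4) + 2 + i*(-9) + 4*i^2)
= i^2 * 2 + 4 + i * (-2) - 4 * i^3
b) i^2 * 2 + 4 + i * (-2) - 4 * i^3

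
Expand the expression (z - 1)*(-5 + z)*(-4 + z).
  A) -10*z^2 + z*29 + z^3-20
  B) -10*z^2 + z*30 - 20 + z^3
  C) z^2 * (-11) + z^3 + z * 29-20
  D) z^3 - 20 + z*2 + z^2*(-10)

Expanding (z - 1)*(-5 + z)*(-4 + z):
= -10*z^2 + z*29 + z^3-20
A) -10*z^2 + z*29 + z^3-20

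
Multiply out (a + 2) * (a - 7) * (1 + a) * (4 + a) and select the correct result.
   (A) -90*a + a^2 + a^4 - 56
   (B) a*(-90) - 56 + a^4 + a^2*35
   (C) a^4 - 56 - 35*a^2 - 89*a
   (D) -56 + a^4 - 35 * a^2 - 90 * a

Expanding (a + 2) * (a - 7) * (1 + a) * (4 + a):
= -56 + a^4 - 35 * a^2 - 90 * a
D) -56 + a^4 - 35 * a^2 - 90 * a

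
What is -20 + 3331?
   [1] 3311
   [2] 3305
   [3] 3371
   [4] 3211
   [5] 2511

-20 + 3331 = 3311
1) 3311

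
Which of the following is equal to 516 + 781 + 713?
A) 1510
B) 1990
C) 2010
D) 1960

First: 516 + 781 = 1297
Then: 1297 + 713 = 2010
C) 2010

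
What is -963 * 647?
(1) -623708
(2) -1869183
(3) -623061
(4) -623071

-963 * 647 = -623061
3) -623061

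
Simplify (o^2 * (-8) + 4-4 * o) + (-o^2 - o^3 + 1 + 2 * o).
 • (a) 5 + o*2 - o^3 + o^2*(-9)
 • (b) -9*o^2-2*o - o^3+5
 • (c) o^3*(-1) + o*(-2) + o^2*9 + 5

Adding the polynomials and combining like terms:
(o^2*(-8) + 4 - 4*o) + (-o^2 - o^3 + 1 + 2*o)
= -9*o^2-2*o - o^3+5
b) -9*o^2-2*o - o^3+5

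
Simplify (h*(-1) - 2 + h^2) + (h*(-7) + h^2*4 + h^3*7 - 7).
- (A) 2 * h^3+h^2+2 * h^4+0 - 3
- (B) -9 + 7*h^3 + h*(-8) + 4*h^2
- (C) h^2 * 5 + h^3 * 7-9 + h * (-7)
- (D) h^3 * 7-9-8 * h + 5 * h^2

Adding the polynomials and combining like terms:
(h*(-1) - 2 + h^2) + (h*(-7) + h^2*4 + h^3*7 - 7)
= h^3 * 7-9-8 * h + 5 * h^2
D) h^3 * 7-9-8 * h + 5 * h^2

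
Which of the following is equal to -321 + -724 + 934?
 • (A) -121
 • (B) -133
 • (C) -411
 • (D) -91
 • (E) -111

First: -321 + -724 = -1045
Then: -1045 + 934 = -111
E) -111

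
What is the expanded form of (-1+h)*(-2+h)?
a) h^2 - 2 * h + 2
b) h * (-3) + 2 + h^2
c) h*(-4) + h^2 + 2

Expanding (-1+h)*(-2+h):
= h * (-3) + 2 + h^2
b) h * (-3) + 2 + h^2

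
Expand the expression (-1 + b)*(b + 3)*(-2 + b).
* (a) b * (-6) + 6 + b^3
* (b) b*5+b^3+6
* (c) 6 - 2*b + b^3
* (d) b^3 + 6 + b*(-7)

Expanding (-1 + b)*(b + 3)*(-2 + b):
= b^3 + 6 + b*(-7)
d) b^3 + 6 + b*(-7)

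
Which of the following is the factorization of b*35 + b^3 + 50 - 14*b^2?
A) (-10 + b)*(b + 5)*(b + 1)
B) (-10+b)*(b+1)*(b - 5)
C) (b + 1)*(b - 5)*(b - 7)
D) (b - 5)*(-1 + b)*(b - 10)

We need to factor b*35 + b^3 + 50 - 14*b^2.
The factored form is (-10+b)*(b+1)*(b - 5).
B) (-10+b)*(b+1)*(b - 5)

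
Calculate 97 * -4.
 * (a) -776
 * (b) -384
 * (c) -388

97 * -4 = -388
c) -388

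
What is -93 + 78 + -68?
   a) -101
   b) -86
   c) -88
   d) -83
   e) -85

First: -93 + 78 = -15
Then: -15 + -68 = -83
d) -83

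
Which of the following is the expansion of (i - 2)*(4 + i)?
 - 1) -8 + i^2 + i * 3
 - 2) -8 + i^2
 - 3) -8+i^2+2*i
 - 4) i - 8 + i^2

Expanding (i - 2)*(4 + i):
= -8+i^2+2*i
3) -8+i^2+2*i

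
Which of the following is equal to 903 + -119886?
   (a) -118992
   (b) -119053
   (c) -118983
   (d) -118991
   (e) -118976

903 + -119886 = -118983
c) -118983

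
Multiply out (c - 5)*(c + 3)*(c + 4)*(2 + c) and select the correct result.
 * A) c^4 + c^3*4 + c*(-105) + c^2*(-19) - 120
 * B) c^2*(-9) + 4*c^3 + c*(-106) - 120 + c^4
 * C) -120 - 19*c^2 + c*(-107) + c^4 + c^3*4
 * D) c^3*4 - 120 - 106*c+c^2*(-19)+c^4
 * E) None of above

Expanding (c - 5)*(c + 3)*(c + 4)*(2 + c):
= c^3*4 - 120 - 106*c+c^2*(-19)+c^4
D) c^3*4 - 120 - 106*c+c^2*(-19)+c^4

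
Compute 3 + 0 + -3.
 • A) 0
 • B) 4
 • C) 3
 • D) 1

First: 3 + 0 = 3
Then: 3 + -3 = 0
A) 0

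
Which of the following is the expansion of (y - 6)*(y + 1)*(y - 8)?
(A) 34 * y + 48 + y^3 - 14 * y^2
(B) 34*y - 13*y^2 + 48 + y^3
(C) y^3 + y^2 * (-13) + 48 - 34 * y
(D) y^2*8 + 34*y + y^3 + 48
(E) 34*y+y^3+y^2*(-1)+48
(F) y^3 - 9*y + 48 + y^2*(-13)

Expanding (y - 6)*(y + 1)*(y - 8):
= 34*y - 13*y^2 + 48 + y^3
B) 34*y - 13*y^2 + 48 + y^3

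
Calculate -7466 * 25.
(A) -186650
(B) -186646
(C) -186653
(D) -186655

-7466 * 25 = -186650
A) -186650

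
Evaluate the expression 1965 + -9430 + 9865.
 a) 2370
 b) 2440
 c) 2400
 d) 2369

First: 1965 + -9430 = -7465
Then: -7465 + 9865 = 2400
c) 2400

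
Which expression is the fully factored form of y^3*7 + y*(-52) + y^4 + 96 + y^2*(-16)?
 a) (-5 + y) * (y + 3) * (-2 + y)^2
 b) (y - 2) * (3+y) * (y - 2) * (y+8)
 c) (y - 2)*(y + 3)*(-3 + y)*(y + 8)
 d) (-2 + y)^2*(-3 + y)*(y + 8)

We need to factor y^3*7 + y*(-52) + y^4 + 96 + y^2*(-16).
The factored form is (y - 2) * (3+y) * (y - 2) * (y+8).
b) (y - 2) * (3+y) * (y - 2) * (y+8)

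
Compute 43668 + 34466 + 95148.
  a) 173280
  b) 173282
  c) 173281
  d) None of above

First: 43668 + 34466 = 78134
Then: 78134 + 95148 = 173282
b) 173282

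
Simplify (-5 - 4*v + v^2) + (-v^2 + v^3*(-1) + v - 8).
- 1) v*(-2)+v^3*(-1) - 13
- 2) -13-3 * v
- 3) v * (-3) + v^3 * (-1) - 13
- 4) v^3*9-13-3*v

Adding the polynomials and combining like terms:
(-5 - 4*v + v^2) + (-v^2 + v^3*(-1) + v - 8)
= v * (-3) + v^3 * (-1) - 13
3) v * (-3) + v^3 * (-1) - 13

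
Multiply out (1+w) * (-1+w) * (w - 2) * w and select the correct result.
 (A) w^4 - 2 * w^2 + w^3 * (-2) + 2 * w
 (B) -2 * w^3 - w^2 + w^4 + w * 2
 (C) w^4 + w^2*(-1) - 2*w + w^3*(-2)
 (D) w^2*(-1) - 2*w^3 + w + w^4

Expanding (1+w) * (-1+w) * (w - 2) * w:
= -2 * w^3 - w^2 + w^4 + w * 2
B) -2 * w^3 - w^2 + w^4 + w * 2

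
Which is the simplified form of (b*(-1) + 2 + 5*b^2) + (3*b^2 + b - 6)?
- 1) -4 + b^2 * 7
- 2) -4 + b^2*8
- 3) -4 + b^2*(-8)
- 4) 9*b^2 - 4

Adding the polynomials and combining like terms:
(b*(-1) + 2 + 5*b^2) + (3*b^2 + b - 6)
= -4 + b^2*8
2) -4 + b^2*8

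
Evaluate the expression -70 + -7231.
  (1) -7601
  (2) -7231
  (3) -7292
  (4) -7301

-70 + -7231 = -7301
4) -7301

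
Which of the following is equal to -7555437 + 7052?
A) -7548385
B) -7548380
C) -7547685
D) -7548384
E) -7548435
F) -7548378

-7555437 + 7052 = -7548385
A) -7548385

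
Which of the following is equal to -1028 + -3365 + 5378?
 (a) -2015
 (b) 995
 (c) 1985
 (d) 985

First: -1028 + -3365 = -4393
Then: -4393 + 5378 = 985
d) 985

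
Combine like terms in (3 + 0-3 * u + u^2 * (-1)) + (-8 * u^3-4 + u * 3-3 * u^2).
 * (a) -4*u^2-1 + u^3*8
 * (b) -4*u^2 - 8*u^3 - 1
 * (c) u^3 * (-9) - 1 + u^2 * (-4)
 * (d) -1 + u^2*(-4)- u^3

Adding the polynomials and combining like terms:
(3 + 0 - 3*u + u^2*(-1)) + (-8*u^3 - 4 + u*3 - 3*u^2)
= -4*u^2 - 8*u^3 - 1
b) -4*u^2 - 8*u^3 - 1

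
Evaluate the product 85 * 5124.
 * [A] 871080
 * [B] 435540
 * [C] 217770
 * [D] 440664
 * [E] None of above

85 * 5124 = 435540
B) 435540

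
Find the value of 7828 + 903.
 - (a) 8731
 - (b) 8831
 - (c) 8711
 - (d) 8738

7828 + 903 = 8731
a) 8731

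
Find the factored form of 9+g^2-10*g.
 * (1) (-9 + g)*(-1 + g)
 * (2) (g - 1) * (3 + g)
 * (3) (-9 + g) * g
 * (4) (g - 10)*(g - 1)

We need to factor 9+g^2-10*g.
The factored form is (-9 + g)*(-1 + g).
1) (-9 + g)*(-1 + g)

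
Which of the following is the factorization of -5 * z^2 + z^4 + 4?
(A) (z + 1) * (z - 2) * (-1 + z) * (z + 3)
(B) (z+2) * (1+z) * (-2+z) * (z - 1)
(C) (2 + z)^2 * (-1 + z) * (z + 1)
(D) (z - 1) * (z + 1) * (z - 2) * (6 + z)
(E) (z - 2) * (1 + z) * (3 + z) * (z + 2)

We need to factor -5 * z^2 + z^4 + 4.
The factored form is (z+2) * (1+z) * (-2+z) * (z - 1).
B) (z+2) * (1+z) * (-2+z) * (z - 1)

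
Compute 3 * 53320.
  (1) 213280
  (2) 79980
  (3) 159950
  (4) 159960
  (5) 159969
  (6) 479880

3 * 53320 = 159960
4) 159960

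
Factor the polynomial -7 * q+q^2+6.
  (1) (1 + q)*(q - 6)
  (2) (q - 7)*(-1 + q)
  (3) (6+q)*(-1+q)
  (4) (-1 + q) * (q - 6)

We need to factor -7 * q+q^2+6.
The factored form is (-1 + q) * (q - 6).
4) (-1 + q) * (q - 6)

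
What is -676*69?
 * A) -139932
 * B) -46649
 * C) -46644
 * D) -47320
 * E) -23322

-676 * 69 = -46644
C) -46644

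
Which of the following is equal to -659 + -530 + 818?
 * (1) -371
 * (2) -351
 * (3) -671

First: -659 + -530 = -1189
Then: -1189 + 818 = -371
1) -371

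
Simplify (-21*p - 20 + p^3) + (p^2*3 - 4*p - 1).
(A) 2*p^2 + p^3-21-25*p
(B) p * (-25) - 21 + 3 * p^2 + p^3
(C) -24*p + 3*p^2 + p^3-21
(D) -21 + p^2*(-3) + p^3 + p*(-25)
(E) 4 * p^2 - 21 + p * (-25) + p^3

Adding the polynomials and combining like terms:
(-21*p - 20 + p^3) + (p^2*3 - 4*p - 1)
= p * (-25) - 21 + 3 * p^2 + p^3
B) p * (-25) - 21 + 3 * p^2 + p^3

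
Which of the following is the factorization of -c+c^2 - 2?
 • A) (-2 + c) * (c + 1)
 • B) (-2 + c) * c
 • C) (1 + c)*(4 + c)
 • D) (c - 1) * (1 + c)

We need to factor -c+c^2 - 2.
The factored form is (-2 + c) * (c + 1).
A) (-2 + c) * (c + 1)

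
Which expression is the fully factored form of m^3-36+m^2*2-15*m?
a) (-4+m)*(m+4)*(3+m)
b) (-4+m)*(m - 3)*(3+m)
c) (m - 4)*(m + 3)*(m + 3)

We need to factor m^3-36+m^2*2-15*m.
The factored form is (m - 4)*(m + 3)*(m + 3).
c) (m - 4)*(m + 3)*(m + 3)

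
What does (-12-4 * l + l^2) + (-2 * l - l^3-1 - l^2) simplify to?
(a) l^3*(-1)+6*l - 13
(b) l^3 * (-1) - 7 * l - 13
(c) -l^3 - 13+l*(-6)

Adding the polynomials and combining like terms:
(-12 - 4*l + l^2) + (-2*l - l^3 - 1 - l^2)
= -l^3 - 13+l*(-6)
c) -l^3 - 13+l*(-6)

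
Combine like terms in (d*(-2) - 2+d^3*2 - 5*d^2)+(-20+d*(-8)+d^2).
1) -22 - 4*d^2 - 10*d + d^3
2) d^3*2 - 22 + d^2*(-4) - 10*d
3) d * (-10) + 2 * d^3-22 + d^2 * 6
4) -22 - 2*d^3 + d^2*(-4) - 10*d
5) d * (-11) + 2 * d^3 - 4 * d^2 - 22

Adding the polynomials and combining like terms:
(d*(-2) - 2 + d^3*2 - 5*d^2) + (-20 + d*(-8) + d^2)
= d^3*2 - 22 + d^2*(-4) - 10*d
2) d^3*2 - 22 + d^2*(-4) - 10*d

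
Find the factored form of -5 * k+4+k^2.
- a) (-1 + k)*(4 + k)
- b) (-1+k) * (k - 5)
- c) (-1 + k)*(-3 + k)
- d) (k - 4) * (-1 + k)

We need to factor -5 * k+4+k^2.
The factored form is (k - 4) * (-1 + k).
d) (k - 4) * (-1 + k)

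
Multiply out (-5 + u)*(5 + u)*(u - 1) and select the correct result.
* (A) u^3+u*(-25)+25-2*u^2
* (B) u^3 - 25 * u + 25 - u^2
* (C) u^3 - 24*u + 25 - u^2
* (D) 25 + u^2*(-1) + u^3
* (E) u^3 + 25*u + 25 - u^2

Expanding (-5 + u)*(5 + u)*(u - 1):
= u^3 - 25 * u + 25 - u^2
B) u^3 - 25 * u + 25 - u^2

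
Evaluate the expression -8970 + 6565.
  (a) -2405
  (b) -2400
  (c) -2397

-8970 + 6565 = -2405
a) -2405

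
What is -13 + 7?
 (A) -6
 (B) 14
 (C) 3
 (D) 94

-13 + 7 = -6
A) -6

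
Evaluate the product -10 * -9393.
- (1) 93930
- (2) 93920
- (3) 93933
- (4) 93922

-10 * -9393 = 93930
1) 93930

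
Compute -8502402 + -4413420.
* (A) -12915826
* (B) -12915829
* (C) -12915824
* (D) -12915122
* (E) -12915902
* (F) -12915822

-8502402 + -4413420 = -12915822
F) -12915822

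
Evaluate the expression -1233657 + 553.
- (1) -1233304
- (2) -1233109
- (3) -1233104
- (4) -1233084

-1233657 + 553 = -1233104
3) -1233104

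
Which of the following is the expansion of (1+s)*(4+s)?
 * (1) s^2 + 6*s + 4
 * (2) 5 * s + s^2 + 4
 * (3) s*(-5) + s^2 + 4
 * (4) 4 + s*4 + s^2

Expanding (1+s)*(4+s):
= 5 * s + s^2 + 4
2) 5 * s + s^2 + 4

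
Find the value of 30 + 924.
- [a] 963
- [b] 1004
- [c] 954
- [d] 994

30 + 924 = 954
c) 954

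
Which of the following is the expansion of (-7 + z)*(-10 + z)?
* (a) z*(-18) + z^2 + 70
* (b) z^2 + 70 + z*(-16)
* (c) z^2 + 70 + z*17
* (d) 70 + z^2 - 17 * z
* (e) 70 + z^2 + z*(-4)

Expanding (-7 + z)*(-10 + z):
= 70 + z^2 - 17 * z
d) 70 + z^2 - 17 * z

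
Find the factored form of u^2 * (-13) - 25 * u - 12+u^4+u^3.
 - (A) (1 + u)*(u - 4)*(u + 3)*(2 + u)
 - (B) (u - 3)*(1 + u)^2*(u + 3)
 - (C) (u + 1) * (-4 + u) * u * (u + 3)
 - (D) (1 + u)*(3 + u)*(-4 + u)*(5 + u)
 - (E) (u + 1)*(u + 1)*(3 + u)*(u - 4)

We need to factor u^2 * (-13) - 25 * u - 12+u^4+u^3.
The factored form is (u + 1)*(u + 1)*(3 + u)*(u - 4).
E) (u + 1)*(u + 1)*(3 + u)*(u - 4)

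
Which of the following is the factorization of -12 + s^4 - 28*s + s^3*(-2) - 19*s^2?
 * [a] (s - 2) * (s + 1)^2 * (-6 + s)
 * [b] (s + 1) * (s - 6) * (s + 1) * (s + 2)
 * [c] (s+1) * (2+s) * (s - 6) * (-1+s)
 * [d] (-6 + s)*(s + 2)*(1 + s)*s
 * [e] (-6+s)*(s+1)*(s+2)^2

We need to factor -12 + s^4 - 28*s + s^3*(-2) - 19*s^2.
The factored form is (s + 1) * (s - 6) * (s + 1) * (s + 2).
b) (s + 1) * (s - 6) * (s + 1) * (s + 2)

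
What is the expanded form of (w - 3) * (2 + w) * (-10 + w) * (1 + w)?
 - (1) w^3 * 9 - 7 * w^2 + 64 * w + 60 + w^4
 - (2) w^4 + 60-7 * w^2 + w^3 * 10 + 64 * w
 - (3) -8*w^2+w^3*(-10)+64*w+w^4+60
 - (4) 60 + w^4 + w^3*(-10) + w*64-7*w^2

Expanding (w - 3) * (2 + w) * (-10 + w) * (1 + w):
= 60 + w^4 + w^3*(-10) + w*64-7*w^2
4) 60 + w^4 + w^3*(-10) + w*64-7*w^2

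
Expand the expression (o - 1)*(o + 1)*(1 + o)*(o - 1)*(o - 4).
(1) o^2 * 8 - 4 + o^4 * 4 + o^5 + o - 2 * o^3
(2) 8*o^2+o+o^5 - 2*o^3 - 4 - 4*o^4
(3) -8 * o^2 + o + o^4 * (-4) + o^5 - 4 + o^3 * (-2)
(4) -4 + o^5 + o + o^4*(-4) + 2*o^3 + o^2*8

Expanding (o - 1)*(o + 1)*(1 + o)*(o - 1)*(o - 4):
= 8*o^2+o+o^5 - 2*o^3 - 4 - 4*o^4
2) 8*o^2+o+o^5 - 2*o^3 - 4 - 4*o^4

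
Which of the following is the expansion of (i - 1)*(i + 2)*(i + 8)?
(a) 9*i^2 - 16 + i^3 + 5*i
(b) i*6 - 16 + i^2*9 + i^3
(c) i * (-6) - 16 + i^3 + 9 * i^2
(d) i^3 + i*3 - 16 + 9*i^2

Expanding (i - 1)*(i + 2)*(i + 8):
= i*6 - 16 + i^2*9 + i^3
b) i*6 - 16 + i^2*9 + i^3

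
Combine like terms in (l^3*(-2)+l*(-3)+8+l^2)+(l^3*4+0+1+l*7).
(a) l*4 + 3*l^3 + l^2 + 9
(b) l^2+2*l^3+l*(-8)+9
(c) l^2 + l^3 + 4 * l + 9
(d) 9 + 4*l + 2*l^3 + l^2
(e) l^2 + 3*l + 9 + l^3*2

Adding the polynomials and combining like terms:
(l^3*(-2) + l*(-3) + 8 + l^2) + (l^3*4 + 0 + 1 + l*7)
= 9 + 4*l + 2*l^3 + l^2
d) 9 + 4*l + 2*l^3 + l^2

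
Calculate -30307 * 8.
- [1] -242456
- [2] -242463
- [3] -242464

-30307 * 8 = -242456
1) -242456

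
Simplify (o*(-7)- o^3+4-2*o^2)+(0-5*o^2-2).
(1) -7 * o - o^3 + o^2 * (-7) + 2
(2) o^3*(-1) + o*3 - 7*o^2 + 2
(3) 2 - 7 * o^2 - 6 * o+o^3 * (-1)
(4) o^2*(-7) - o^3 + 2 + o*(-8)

Adding the polynomials and combining like terms:
(o*(-7) - o^3 + 4 - 2*o^2) + (0 - 5*o^2 - 2)
= -7 * o - o^3 + o^2 * (-7) + 2
1) -7 * o - o^3 + o^2 * (-7) + 2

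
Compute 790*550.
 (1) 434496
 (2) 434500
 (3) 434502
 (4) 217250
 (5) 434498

790 * 550 = 434500
2) 434500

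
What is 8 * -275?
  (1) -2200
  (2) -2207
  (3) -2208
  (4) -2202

8 * -275 = -2200
1) -2200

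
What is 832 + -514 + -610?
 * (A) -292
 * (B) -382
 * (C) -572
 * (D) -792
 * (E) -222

First: 832 + -514 = 318
Then: 318 + -610 = -292
A) -292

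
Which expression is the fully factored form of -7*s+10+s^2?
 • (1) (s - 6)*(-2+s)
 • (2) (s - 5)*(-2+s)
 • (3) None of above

We need to factor -7*s+10+s^2.
The factored form is (s - 5)*(-2+s).
2) (s - 5)*(-2+s)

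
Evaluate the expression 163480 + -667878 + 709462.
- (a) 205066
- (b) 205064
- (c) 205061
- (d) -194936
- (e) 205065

First: 163480 + -667878 = -504398
Then: -504398 + 709462 = 205064
b) 205064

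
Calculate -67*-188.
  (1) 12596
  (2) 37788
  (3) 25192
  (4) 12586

-67 * -188 = 12596
1) 12596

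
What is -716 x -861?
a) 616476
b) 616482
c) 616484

-716 * -861 = 616476
a) 616476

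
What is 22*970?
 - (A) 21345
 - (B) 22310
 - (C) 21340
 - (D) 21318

22 * 970 = 21340
C) 21340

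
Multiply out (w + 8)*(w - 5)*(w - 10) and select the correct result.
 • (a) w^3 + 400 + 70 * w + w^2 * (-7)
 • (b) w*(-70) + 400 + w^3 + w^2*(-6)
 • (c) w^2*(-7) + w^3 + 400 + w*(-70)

Expanding (w + 8)*(w - 5)*(w - 10):
= w^2*(-7) + w^3 + 400 + w*(-70)
c) w^2*(-7) + w^3 + 400 + w*(-70)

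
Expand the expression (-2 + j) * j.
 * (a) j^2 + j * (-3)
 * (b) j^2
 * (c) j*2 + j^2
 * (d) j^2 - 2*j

Expanding (-2 + j) * j:
= j^2 - 2*j
d) j^2 - 2*j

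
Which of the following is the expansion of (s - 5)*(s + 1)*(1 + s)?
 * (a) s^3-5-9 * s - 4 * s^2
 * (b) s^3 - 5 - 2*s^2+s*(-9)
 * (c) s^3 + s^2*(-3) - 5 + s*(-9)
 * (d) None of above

Expanding (s - 5)*(s + 1)*(1 + s):
= s^3 + s^2*(-3) - 5 + s*(-9)
c) s^3 + s^2*(-3) - 5 + s*(-9)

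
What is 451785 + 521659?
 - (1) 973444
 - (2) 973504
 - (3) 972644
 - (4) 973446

451785 + 521659 = 973444
1) 973444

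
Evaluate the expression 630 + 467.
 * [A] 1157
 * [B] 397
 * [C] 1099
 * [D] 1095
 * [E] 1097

630 + 467 = 1097
E) 1097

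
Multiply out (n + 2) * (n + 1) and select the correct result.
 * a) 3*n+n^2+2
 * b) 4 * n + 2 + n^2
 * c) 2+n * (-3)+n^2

Expanding (n + 2) * (n + 1):
= 3*n+n^2+2
a) 3*n+n^2+2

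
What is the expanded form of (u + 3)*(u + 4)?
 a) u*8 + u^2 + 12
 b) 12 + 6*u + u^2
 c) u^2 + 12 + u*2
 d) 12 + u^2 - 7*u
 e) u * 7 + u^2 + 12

Expanding (u + 3)*(u + 4):
= u * 7 + u^2 + 12
e) u * 7 + u^2 + 12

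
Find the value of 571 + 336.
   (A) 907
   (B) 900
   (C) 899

571 + 336 = 907
A) 907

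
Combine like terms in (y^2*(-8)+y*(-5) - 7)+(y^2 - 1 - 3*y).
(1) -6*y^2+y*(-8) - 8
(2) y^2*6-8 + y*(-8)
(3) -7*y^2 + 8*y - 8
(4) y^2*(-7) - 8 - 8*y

Adding the polynomials and combining like terms:
(y^2*(-8) + y*(-5) - 7) + (y^2 - 1 - 3*y)
= y^2*(-7) - 8 - 8*y
4) y^2*(-7) - 8 - 8*y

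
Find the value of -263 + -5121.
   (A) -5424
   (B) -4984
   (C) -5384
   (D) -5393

-263 + -5121 = -5384
C) -5384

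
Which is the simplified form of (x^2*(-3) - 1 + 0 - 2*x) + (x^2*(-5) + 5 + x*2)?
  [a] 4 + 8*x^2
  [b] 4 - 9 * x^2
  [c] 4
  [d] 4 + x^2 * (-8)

Adding the polynomials and combining like terms:
(x^2*(-3) - 1 + 0 - 2*x) + (x^2*(-5) + 5 + x*2)
= 4 + x^2 * (-8)
d) 4 + x^2 * (-8)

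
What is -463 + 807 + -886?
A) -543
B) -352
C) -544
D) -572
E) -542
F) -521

First: -463 + 807 = 344
Then: 344 + -886 = -542
E) -542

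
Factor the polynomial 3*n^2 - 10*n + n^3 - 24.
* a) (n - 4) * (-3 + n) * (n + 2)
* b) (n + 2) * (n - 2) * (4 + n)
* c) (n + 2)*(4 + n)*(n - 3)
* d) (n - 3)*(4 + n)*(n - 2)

We need to factor 3*n^2 - 10*n + n^3 - 24.
The factored form is (n + 2)*(4 + n)*(n - 3).
c) (n + 2)*(4 + n)*(n - 3)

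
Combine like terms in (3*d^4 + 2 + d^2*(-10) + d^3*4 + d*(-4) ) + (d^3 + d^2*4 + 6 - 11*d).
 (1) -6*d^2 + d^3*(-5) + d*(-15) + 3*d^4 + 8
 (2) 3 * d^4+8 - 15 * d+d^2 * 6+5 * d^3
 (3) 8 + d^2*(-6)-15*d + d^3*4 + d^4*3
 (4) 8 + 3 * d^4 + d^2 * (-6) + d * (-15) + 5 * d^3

Adding the polynomials and combining like terms:
(3*d^4 + 2 + d^2*(-10) + d^3*4 + d*(-4)) + (d^3 + d^2*4 + 6 - 11*d)
= 8 + 3 * d^4 + d^2 * (-6) + d * (-15) + 5 * d^3
4) 8 + 3 * d^4 + d^2 * (-6) + d * (-15) + 5 * d^3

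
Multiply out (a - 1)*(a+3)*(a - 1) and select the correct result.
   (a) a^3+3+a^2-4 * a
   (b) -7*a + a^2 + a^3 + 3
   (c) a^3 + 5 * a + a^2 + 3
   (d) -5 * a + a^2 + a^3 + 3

Expanding (a - 1)*(a+3)*(a - 1):
= -5 * a + a^2 + a^3 + 3
d) -5 * a + a^2 + a^3 + 3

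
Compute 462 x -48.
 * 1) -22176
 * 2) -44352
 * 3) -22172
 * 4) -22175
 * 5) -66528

462 * -48 = -22176
1) -22176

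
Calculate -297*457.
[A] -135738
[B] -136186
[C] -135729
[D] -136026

-297 * 457 = -135729
C) -135729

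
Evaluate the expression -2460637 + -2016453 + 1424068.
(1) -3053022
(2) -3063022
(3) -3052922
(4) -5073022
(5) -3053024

First: -2460637 + -2016453 = -4477090
Then: -4477090 + 1424068 = -3053022
1) -3053022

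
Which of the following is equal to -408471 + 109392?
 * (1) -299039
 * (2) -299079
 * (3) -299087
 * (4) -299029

-408471 + 109392 = -299079
2) -299079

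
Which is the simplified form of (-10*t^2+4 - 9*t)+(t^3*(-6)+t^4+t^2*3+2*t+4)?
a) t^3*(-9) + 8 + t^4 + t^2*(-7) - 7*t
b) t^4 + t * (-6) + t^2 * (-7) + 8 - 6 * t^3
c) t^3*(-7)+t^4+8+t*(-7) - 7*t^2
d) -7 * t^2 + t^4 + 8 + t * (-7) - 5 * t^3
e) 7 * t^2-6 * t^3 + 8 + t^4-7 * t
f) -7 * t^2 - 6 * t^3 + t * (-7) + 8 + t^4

Adding the polynomials and combining like terms:
(-10*t^2 + 4 - 9*t) + (t^3*(-6) + t^4 + t^2*3 + 2*t + 4)
= -7 * t^2 - 6 * t^3 + t * (-7) + 8 + t^4
f) -7 * t^2 - 6 * t^3 + t * (-7) + 8 + t^4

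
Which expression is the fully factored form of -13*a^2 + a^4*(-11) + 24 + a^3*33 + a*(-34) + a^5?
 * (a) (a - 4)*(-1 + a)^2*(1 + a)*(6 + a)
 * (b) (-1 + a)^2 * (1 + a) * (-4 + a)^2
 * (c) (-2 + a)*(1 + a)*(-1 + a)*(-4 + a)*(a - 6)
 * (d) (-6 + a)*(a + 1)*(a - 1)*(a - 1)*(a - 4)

We need to factor -13*a^2 + a^4*(-11) + 24 + a^3*33 + a*(-34) + a^5.
The factored form is (-6 + a)*(a + 1)*(a - 1)*(a - 1)*(a - 4).
d) (-6 + a)*(a + 1)*(a - 1)*(a - 1)*(a - 4)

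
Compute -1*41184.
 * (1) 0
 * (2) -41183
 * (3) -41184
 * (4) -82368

-1 * 41184 = -41184
3) -41184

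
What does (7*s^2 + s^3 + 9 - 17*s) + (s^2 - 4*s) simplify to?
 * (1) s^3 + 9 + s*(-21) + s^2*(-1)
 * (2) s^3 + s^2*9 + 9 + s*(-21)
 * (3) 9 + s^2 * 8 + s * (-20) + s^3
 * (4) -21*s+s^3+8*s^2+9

Adding the polynomials and combining like terms:
(7*s^2 + s^3 + 9 - 17*s) + (s^2 - 4*s)
= -21*s+s^3+8*s^2+9
4) -21*s+s^3+8*s^2+9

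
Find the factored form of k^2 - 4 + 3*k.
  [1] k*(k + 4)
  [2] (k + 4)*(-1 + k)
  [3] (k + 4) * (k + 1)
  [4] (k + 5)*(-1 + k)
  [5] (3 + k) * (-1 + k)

We need to factor k^2 - 4 + 3*k.
The factored form is (k + 4)*(-1 + k).
2) (k + 4)*(-1 + k)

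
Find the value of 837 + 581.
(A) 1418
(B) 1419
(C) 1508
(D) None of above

837 + 581 = 1418
A) 1418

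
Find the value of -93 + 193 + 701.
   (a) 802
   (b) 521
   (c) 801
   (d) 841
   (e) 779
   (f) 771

First: -93 + 193 = 100
Then: 100 + 701 = 801
c) 801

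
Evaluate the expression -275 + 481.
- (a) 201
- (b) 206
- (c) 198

-275 + 481 = 206
b) 206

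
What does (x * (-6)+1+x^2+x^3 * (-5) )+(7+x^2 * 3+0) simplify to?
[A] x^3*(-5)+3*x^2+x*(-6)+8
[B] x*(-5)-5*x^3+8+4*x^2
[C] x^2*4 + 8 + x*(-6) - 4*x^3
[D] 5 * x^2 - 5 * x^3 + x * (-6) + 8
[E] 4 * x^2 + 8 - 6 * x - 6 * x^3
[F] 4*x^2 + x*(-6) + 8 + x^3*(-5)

Adding the polynomials and combining like terms:
(x*(-6) + 1 + x^2 + x^3*(-5)) + (7 + x^2*3 + 0)
= 4*x^2 + x*(-6) + 8 + x^3*(-5)
F) 4*x^2 + x*(-6) + 8 + x^3*(-5)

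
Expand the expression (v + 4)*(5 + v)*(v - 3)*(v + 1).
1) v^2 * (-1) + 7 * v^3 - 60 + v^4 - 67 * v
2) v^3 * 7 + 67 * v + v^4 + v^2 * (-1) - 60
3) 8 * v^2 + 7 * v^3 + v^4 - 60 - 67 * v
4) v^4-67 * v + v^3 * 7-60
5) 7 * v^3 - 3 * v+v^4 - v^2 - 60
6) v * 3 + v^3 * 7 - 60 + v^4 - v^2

Expanding (v + 4)*(5 + v)*(v - 3)*(v + 1):
= v^2 * (-1) + 7 * v^3 - 60 + v^4 - 67 * v
1) v^2 * (-1) + 7 * v^3 - 60 + v^4 - 67 * v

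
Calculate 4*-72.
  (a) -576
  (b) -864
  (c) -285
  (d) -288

4 * -72 = -288
d) -288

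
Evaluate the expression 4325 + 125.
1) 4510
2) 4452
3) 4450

4325 + 125 = 4450
3) 4450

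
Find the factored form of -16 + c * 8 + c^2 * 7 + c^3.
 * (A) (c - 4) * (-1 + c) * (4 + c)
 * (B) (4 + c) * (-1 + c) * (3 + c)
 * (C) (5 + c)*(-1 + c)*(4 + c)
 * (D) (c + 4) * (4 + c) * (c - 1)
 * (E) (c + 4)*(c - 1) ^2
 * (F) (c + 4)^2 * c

We need to factor -16 + c * 8 + c^2 * 7 + c^3.
The factored form is (c + 4) * (4 + c) * (c - 1).
D) (c + 4) * (4 + c) * (c - 1)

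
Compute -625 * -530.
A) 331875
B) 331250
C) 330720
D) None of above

-625 * -530 = 331250
B) 331250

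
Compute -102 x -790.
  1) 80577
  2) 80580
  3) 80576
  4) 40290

-102 * -790 = 80580
2) 80580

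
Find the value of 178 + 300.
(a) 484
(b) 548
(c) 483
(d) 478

178 + 300 = 478
d) 478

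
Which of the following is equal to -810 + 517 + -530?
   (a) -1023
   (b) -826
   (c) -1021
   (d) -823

First: -810 + 517 = -293
Then: -293 + -530 = -823
d) -823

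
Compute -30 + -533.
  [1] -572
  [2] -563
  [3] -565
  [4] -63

-30 + -533 = -563
2) -563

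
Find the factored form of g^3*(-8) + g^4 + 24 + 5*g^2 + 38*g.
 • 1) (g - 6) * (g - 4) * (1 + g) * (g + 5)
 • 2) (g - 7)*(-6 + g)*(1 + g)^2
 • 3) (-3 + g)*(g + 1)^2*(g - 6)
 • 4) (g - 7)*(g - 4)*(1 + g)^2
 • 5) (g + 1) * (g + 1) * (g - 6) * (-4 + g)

We need to factor g^3*(-8) + g^4 + 24 + 5*g^2 + 38*g.
The factored form is (g + 1) * (g + 1) * (g - 6) * (-4 + g).
5) (g + 1) * (g + 1) * (g - 6) * (-4 + g)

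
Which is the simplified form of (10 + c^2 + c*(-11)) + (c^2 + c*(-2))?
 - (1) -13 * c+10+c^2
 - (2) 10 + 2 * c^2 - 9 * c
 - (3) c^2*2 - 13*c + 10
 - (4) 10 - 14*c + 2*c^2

Adding the polynomials and combining like terms:
(10 + c^2 + c*(-11)) + (c^2 + c*(-2))
= c^2*2 - 13*c + 10
3) c^2*2 - 13*c + 10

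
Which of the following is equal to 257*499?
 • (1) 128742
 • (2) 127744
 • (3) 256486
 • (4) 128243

257 * 499 = 128243
4) 128243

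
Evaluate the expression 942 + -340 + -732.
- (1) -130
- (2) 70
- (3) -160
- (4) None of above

First: 942 + -340 = 602
Then: 602 + -732 = -130
1) -130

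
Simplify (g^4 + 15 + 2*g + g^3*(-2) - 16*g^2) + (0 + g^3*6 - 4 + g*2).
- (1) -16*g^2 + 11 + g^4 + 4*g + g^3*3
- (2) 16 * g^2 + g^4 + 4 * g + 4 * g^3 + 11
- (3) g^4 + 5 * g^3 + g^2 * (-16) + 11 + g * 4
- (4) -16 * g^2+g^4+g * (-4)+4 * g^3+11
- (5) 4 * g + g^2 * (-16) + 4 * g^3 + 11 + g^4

Adding the polynomials and combining like terms:
(g^4 + 15 + 2*g + g^3*(-2) - 16*g^2) + (0 + g^3*6 - 4 + g*2)
= 4 * g + g^2 * (-16) + 4 * g^3 + 11 + g^4
5) 4 * g + g^2 * (-16) + 4 * g^3 + 11 + g^4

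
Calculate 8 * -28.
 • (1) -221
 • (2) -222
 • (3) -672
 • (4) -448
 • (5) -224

8 * -28 = -224
5) -224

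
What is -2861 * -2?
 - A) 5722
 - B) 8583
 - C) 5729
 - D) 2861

-2861 * -2 = 5722
A) 5722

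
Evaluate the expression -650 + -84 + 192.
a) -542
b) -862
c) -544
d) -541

First: -650 + -84 = -734
Then: -734 + 192 = -542
a) -542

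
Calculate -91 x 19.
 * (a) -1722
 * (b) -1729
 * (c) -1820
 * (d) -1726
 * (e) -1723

-91 * 19 = -1729
b) -1729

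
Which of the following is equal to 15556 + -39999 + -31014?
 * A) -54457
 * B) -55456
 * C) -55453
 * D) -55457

First: 15556 + -39999 = -24443
Then: -24443 + -31014 = -55457
D) -55457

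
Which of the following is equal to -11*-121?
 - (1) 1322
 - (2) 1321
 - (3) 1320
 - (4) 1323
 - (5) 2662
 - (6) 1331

-11 * -121 = 1331
6) 1331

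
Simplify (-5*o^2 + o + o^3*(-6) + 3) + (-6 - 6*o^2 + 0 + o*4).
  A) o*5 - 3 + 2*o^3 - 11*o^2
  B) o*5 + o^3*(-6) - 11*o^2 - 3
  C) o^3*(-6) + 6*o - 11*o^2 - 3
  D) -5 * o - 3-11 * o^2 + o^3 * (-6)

Adding the polynomials and combining like terms:
(-5*o^2 + o + o^3*(-6) + 3) + (-6 - 6*o^2 + 0 + o*4)
= o*5 + o^3*(-6) - 11*o^2 - 3
B) o*5 + o^3*(-6) - 11*o^2 - 3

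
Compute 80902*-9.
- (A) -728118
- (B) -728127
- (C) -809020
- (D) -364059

80902 * -9 = -728118
A) -728118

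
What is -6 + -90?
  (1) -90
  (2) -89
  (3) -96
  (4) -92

-6 + -90 = -96
3) -96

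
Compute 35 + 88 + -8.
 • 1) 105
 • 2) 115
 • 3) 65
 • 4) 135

First: 35 + 88 = 123
Then: 123 + -8 = 115
2) 115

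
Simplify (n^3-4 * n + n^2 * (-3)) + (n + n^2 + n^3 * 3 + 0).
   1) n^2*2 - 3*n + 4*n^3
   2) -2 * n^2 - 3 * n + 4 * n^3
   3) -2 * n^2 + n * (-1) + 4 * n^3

Adding the polynomials and combining like terms:
(n^3 - 4*n + n^2*(-3)) + (n + n^2 + n^3*3 + 0)
= -2 * n^2 - 3 * n + 4 * n^3
2) -2 * n^2 - 3 * n + 4 * n^3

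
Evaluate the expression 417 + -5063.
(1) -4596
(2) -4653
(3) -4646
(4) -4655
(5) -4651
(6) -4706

417 + -5063 = -4646
3) -4646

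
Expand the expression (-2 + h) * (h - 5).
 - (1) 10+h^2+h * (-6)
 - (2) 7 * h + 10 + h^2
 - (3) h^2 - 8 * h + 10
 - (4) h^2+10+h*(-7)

Expanding (-2 + h) * (h - 5):
= h^2+10+h*(-7)
4) h^2+10+h*(-7)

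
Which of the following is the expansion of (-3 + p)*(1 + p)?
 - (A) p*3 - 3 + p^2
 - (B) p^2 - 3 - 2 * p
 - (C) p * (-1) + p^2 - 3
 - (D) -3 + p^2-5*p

Expanding (-3 + p)*(1 + p):
= p^2 - 3 - 2 * p
B) p^2 - 3 - 2 * p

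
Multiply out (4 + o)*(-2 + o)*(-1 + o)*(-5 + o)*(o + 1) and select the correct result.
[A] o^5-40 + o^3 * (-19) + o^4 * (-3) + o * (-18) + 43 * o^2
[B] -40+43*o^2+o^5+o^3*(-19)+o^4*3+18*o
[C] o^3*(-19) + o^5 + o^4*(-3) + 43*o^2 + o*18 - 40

Expanding (4 + o)*(-2 + o)*(-1 + o)*(-5 + o)*(o + 1):
= o^3*(-19) + o^5 + o^4*(-3) + 43*o^2 + o*18 - 40
C) o^3*(-19) + o^5 + o^4*(-3) + 43*o^2 + o*18 - 40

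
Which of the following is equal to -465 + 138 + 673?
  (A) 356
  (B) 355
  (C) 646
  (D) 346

First: -465 + 138 = -327
Then: -327 + 673 = 346
D) 346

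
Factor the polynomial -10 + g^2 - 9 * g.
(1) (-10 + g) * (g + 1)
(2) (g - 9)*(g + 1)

We need to factor -10 + g^2 - 9 * g.
The factored form is (-10 + g) * (g + 1).
1) (-10 + g) * (g + 1)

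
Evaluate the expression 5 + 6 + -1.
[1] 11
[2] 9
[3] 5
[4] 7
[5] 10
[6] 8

First: 5 + 6 = 11
Then: 11 + -1 = 10
5) 10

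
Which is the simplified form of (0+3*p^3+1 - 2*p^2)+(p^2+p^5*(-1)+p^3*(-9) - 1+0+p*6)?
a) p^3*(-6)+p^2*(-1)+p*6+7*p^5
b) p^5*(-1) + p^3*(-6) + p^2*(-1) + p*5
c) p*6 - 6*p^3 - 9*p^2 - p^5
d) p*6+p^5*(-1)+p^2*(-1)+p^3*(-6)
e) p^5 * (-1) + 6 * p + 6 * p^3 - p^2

Adding the polynomials and combining like terms:
(0 + 3*p^3 + 1 - 2*p^2) + (p^2 + p^5*(-1) + p^3*(-9) - 1 + 0 + p*6)
= p*6+p^5*(-1)+p^2*(-1)+p^3*(-6)
d) p*6+p^5*(-1)+p^2*(-1)+p^3*(-6)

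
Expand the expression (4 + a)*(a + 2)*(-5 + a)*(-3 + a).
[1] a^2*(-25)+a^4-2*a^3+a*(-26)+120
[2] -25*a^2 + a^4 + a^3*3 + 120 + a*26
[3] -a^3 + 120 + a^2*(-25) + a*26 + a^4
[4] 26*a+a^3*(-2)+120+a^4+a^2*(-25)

Expanding (4 + a)*(a + 2)*(-5 + a)*(-3 + a):
= 26*a+a^3*(-2)+120+a^4+a^2*(-25)
4) 26*a+a^3*(-2)+120+a^4+a^2*(-25)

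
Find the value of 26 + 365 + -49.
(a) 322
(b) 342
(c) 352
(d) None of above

First: 26 + 365 = 391
Then: 391 + -49 = 342
b) 342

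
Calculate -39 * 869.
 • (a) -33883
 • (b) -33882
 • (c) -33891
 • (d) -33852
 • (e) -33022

-39 * 869 = -33891
c) -33891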